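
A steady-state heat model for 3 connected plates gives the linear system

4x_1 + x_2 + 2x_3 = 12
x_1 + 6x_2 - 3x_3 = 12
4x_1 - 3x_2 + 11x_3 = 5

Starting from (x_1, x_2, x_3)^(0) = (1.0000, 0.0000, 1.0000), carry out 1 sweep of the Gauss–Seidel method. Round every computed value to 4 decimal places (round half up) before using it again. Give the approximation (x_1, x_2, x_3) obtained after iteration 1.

(2.5000, 2.0833, 0.1136)

Iteration 1:
  x_1 = (12 - (1)·0.0000 - (2)·1.0000) / (4) = 2.5000
  x_2 = (12 - (1)·2.5000 - (-3)·1.0000) / (6) = 2.0833
  x_3 = (5 - (4)·2.5000 - (-3)·2.0833) / (11) = 0.1136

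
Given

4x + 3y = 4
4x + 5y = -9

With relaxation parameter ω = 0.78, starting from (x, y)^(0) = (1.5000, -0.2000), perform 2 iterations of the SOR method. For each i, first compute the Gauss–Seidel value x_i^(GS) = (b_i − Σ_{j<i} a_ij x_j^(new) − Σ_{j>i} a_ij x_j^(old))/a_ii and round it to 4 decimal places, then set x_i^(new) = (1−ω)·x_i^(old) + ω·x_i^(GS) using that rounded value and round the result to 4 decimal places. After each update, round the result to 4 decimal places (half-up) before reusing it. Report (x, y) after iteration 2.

(2.3449, -3.3542)

Iteration 1:
  x: GS value = (4 - (3)·-0.2000) / (4) = 1.1500;  x ← (1−ω)·1.5000 + ω·1.1500 = 1.2270
  y: GS value = (-9 - (4)·1.2270) / (5) = -2.7816;  y ← (1−ω)·-0.2000 + ω·-2.7816 = -2.2136
Iteration 2:
  x: GS value = (4 - (3)·-2.2136) / (4) = 2.6602;  x ← (1−ω)·1.2270 + ω·2.6602 = 2.3449
  y: GS value = (-9 - (4)·2.3449) / (5) = -3.6759;  y ← (1−ω)·-2.2136 + ω·-3.6759 = -3.3542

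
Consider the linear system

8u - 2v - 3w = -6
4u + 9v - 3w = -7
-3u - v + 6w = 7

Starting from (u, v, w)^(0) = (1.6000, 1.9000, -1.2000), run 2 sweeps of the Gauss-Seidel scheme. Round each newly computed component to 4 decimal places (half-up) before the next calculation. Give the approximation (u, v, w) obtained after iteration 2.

Iteration 1:
  u = (-6 - (-2)·1.9000 - (-3)·-1.2000) / (8) = -0.7250
  v = (-7 - (4)·-0.7250 - (-3)·-1.2000) / (9) = -0.8556
  w = (7 - (-3)·-0.7250 - (-1)·-0.8556) / (6) = 0.6616
Iteration 2:
  u = (-6 - (-2)·-0.8556 - (-3)·0.6616) / (8) = -0.7158
  v = (-7 - (4)·-0.7158 - (-3)·0.6616) / (9) = -0.2391
  w = (7 - (-3)·-0.7158 - (-1)·-0.2391) / (6) = 0.7689

(-0.7158, -0.2391, 0.7689)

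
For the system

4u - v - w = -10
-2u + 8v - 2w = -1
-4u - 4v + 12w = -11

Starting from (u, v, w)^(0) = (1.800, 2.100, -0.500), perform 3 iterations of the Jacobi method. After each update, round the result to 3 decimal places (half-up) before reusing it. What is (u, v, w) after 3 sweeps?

Iteration 1:
  u = (-10 - (-1)·2.100 - (-1)·-0.500) / (4) = -2.100
  v = (-1 - (-2)·1.800 - (-2)·-0.500) / (8) = 0.200
  w = (-11 - (-4)·1.800 - (-4)·2.100) / (12) = 0.383
Iteration 2:
  u = (-10 - (-1)·0.200 - (-1)·0.383) / (4) = -2.354
  v = (-1 - (-2)·-2.100 - (-2)·0.383) / (8) = -0.554
  w = (-11 - (-4)·-2.100 - (-4)·0.200) / (12) = -1.550
Iteration 3:
  u = (-10 - (-1)·-0.554 - (-1)·-1.550) / (4) = -3.026
  v = (-1 - (-2)·-2.354 - (-2)·-1.550) / (8) = -1.101
  w = (-11 - (-4)·-2.354 - (-4)·-0.554) / (12) = -1.886

(-3.026, -1.101, -1.886)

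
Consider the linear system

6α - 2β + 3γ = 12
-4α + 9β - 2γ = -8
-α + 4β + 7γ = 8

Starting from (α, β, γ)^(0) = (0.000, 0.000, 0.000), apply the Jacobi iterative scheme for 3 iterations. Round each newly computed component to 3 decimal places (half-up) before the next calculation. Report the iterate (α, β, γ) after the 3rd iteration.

Iteration 1:
  α = (12 - (-2)·0.000 - (3)·0.000) / (6) = 2.000
  β = (-8 - (-4)·0.000 - (-2)·0.000) / (9) = -0.889
  γ = (8 - (-1)·0.000 - (4)·0.000) / (7) = 1.143
Iteration 2:
  α = (12 - (-2)·-0.889 - (3)·1.143) / (6) = 1.132
  β = (-8 - (-4)·2.000 - (-2)·1.143) / (9) = 0.254
  γ = (8 - (-1)·2.000 - (4)·-0.889) / (7) = 1.937
Iteration 3:
  α = (12 - (-2)·0.254 - (3)·1.937) / (6) = 1.116
  β = (-8 - (-4)·1.132 - (-2)·1.937) / (9) = 0.045
  γ = (8 - (-1)·1.132 - (4)·0.254) / (7) = 1.159

(1.116, 0.045, 1.159)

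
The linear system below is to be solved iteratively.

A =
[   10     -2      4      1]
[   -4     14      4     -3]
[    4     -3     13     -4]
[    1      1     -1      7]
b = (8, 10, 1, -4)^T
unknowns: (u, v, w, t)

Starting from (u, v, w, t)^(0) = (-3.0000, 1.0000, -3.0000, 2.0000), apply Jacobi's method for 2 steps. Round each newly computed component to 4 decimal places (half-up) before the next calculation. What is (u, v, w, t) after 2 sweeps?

Iteration 1:
  u = (8 - (-2)·1.0000 - (4)·-3.0000 - (1)·2.0000) / (10) = 2.0000
  v = (10 - (-4)·-3.0000 - (4)·-3.0000 - (-3)·2.0000) / (14) = 1.1429
  w = (1 - (4)·-3.0000 - (-3)·1.0000 - (-4)·2.0000) / (13) = 1.8462
  t = (-4 - (1)·-3.0000 - (1)·1.0000 - (-1)·-3.0000) / (7) = -0.7143
Iteration 2:
  u = (8 - (-2)·1.1429 - (4)·1.8462 - (1)·-0.7143) / (10) = 0.3615
  v = (10 - (-4)·2.0000 - (4)·1.8462 - (-3)·-0.7143) / (14) = 0.6052
  w = (1 - (4)·2.0000 - (-3)·1.1429 - (-4)·-0.7143) / (13) = -0.4945
  t = (-4 - (1)·2.0000 - (1)·1.1429 - (-1)·1.8462) / (7) = -0.7567

(0.3615, 0.6052, -0.4945, -0.7567)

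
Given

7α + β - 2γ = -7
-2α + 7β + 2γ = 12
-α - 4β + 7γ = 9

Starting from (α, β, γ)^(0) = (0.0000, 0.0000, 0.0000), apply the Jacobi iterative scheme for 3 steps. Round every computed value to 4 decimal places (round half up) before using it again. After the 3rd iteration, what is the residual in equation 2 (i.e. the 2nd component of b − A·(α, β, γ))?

1.3765

Iteration 1:
  α = (-7 - (1)·0.0000 - (-2)·0.0000) / (7) = -1.0000
  β = (12 - (-2)·0.0000 - (2)·0.0000) / (7) = 1.7143
  γ = (9 - (-1)·0.0000 - (-4)·0.0000) / (7) = 1.2857
Iteration 2:
  α = (-7 - (1)·1.7143 - (-2)·1.2857) / (7) = -0.8776
  β = (12 - (-2)·-1.0000 - (2)·1.2857) / (7) = 1.0612
  γ = (9 - (-1)·-1.0000 - (-4)·1.7143) / (7) = 2.1225
Iteration 3:
  α = (-7 - (1)·1.0612 - (-2)·2.1225) / (7) = -0.5452
  β = (12 - (-2)·-0.8776 - (2)·2.1225) / (7) = 0.8571
  γ = (9 - (-1)·-0.8776 - (-4)·1.0612) / (7) = 1.7667
Residual b − A·x = (-0.5073, 1.3765, -0.4837)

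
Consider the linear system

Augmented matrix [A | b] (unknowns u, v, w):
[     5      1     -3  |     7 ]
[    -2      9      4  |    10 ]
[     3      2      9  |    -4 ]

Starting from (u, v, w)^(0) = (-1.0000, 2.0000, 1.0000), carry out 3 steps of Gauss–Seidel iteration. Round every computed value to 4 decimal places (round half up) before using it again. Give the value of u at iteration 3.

Iteration 1:
  u = (7 - (1)·2.0000 - (-3)·1.0000) / (5) = 1.6000
  v = (10 - (-2)·1.6000 - (4)·1.0000) / (9) = 1.0222
  w = (-4 - (3)·1.6000 - (2)·1.0222) / (9) = -1.2049
Iteration 2:
  u = (7 - (1)·1.0222 - (-3)·-1.2049) / (5) = 0.4726
  v = (10 - (-2)·0.4726 - (4)·-1.2049) / (9) = 1.7516
  w = (-4 - (3)·0.4726 - (2)·1.7516) / (9) = -0.9912
Iteration 3:
  u = (7 - (1)·1.7516 - (-3)·-0.9912) / (5) = 0.4550
  v = (10 - (-2)·0.4550 - (4)·-0.9912) / (9) = 1.6528
  w = (-4 - (3)·0.4550 - (2)·1.6528) / (9) = -0.9634

0.4550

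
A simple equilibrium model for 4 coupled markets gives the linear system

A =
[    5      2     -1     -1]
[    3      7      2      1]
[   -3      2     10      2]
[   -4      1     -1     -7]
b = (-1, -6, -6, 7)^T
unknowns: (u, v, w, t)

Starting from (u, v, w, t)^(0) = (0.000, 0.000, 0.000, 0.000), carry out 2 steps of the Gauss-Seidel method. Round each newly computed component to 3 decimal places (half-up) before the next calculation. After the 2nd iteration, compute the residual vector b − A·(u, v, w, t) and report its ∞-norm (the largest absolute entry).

Iteration 1:
  u = (-1 - (2)·0.000 - (-1)·0.000 - (-1)·0.000) / (5) = -0.200
  v = (-6 - (3)·-0.200 - (2)·0.000 - (1)·0.000) / (7) = -0.771
  w = (-6 - (-3)·-0.200 - (2)·-0.771 - (2)·0.000) / (10) = -0.506
  t = (7 - (-4)·-0.200 - (1)·-0.771 - (-1)·-0.506) / (-7) = -0.924
Iteration 2:
  u = (-1 - (2)·-0.771 - (-1)·-0.506 - (-1)·-0.924) / (5) = -0.178
  v = (-6 - (3)·-0.178 - (2)·-0.506 - (1)·-0.924) / (7) = -0.504
  w = (-6 - (-3)·-0.178 - (2)·-0.504 - (2)·-0.924) / (10) = -0.368
  t = (7 - (-4)·-0.178 - (1)·-0.504 - (-1)·-0.368) / (-7) = -0.918
Residual b − A·x = (-0.388, -0.284, -0.010, -0.002); ∞-norm = 0.388

0.388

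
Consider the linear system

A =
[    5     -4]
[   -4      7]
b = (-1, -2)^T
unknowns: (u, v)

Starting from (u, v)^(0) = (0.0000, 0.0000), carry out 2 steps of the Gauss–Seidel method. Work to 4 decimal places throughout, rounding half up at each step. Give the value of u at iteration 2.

-0.5200

Iteration 1:
  u = (-1 - (-4)·0.0000) / (5) = -0.2000
  v = (-2 - (-4)·-0.2000) / (7) = -0.4000
Iteration 2:
  u = (-1 - (-4)·-0.4000) / (5) = -0.5200
  v = (-2 - (-4)·-0.5200) / (7) = -0.5829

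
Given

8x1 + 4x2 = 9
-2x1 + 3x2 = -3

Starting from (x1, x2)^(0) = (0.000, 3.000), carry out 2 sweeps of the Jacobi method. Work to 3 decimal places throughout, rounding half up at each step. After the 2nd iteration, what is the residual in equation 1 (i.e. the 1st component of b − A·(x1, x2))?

1.000

Iteration 1:
  x1 = (9 - (4)·3.000) / (8) = -0.375
  x2 = (-3 - (-2)·0.000) / (3) = -1.000
Iteration 2:
  x1 = (9 - (4)·-1.000) / (8) = 1.625
  x2 = (-3 - (-2)·-0.375) / (3) = -1.250
Residual b − A·x = (1.000, 4.000)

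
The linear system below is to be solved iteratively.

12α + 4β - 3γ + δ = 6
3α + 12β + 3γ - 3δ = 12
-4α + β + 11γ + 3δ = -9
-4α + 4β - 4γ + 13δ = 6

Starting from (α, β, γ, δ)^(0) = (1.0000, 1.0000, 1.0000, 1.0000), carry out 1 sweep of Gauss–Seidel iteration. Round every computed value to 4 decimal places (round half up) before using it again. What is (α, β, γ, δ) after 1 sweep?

(0.3333, 0.9167, -1.0530, -0.0420)

Iteration 1:
  α = (6 - (4)·1.0000 - (-3)·1.0000 - (1)·1.0000) / (12) = 0.3333
  β = (12 - (3)·0.3333 - (3)·1.0000 - (-3)·1.0000) / (12) = 0.9167
  γ = (-9 - (-4)·0.3333 - (1)·0.9167 - (3)·1.0000) / (11) = -1.0530
  δ = (6 - (-4)·0.3333 - (4)·0.9167 - (-4)·-1.0530) / (13) = -0.0420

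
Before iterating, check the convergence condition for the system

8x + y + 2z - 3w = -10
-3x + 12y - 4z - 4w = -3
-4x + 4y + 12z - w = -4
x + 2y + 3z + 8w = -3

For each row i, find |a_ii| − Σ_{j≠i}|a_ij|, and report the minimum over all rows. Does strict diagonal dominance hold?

1

row 1: |8| − (1+2+3) = 2
row 2: |12| − (3+4+4) = 1
row 3: |12| − (4+4+1) = 3
row 4: |8| − (1+2+3) = 2
minimum over rows = 1 → strictly diagonally dominant (convergence guaranteed)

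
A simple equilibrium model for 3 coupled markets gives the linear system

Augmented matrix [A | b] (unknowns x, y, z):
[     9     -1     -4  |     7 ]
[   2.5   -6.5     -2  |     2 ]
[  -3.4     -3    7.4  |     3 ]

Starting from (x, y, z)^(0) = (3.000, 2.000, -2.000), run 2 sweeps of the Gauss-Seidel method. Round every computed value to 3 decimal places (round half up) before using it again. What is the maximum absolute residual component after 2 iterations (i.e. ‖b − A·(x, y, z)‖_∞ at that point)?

0.674

Iteration 1:
  x = (7 - (-1)·2.000 - (-4)·-2.000) / (9) = 0.111
  y = (2 - (2.5)·0.111 - (-2)·-2.000) / (-6.5) = 0.350
  z = (3 - (-3.4)·0.111 - (-3)·0.350) / (7.4) = 0.598
Iteration 2:
  x = (7 - (-1)·0.350 - (-4)·0.598) / (9) = 1.082
  y = (2 - (2.5)·1.082 - (-2)·0.598) / (-6.5) = -0.076
  z = (3 - (-3.4)·1.082 - (-3)·-0.076) / (7.4) = 0.872
Residual b − A·x = (0.674, 0.545, -0.002); ∞-norm = 0.674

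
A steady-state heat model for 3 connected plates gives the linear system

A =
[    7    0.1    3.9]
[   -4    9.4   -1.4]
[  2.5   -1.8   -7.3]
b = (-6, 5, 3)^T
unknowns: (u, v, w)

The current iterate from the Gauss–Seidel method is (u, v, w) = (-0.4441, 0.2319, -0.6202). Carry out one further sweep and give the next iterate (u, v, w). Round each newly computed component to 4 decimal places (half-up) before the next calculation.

(-0.5149, 0.2204, -0.6416)

One sweep:
  u = (-6 - (0.1)·0.2319 - (3.9)·-0.6202) / (7) = -0.5149
  v = (5 - (-4)·-0.5149 - (-1.4)·-0.6202) / (9.4) = 0.2204
  w = (3 - (2.5)·-0.5149 - (-1.8)·0.2204) / (-7.3) = -0.6416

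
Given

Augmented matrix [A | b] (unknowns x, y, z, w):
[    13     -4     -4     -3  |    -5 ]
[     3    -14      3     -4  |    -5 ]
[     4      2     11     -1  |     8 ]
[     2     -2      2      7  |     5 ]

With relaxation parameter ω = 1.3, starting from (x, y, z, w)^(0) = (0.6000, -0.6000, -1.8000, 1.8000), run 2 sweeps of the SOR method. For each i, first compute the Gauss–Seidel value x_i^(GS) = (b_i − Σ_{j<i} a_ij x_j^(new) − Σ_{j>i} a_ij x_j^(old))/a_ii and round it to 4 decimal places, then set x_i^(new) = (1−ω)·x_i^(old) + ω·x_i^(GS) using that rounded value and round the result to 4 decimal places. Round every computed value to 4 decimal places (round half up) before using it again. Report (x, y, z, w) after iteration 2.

Iteration 1:
  x: GS value = (-5 - (-4)·-0.6000 - (-4)·-1.8000 - (-3)·1.8000) / (13) = -0.7077;  x ← (1−ω)·0.6000 + ω·-0.7077 = -1.1000
  y: GS value = (-5 - (3)·-1.1000 - (3)·-1.8000 - (-4)·1.8000) / (-14) = -0.7786;  y ← (1−ω)·-0.6000 + ω·-0.7786 = -0.8322
  z: GS value = (8 - (4)·-1.1000 - (2)·-0.8322 - (-1)·1.8000) / (11) = 1.4422;  z ← (1−ω)·-1.8000 + ω·1.4422 = 2.4149
  w: GS value = (5 - (2)·-1.1000 - (-2)·-0.8322 - (2)·2.4149) / (7) = 0.1008;  w ← (1−ω)·1.8000 + ω·0.1008 = -0.4090
Iteration 2:
  x: GS value = (-5 - (-4)·-0.8322 - (-4)·2.4149 - (-3)·-0.4090) / (13) = 0.0080;  x ← (1−ω)·-1.1000 + ω·0.0080 = 0.3404
  y: GS value = (-5 - (3)·0.3404 - (3)·2.4149 - (-4)·-0.4090) / (-14) = 1.0644;  y ← (1−ω)·-0.8322 + ω·1.0644 = 1.6334
  z: GS value = (8 - (4)·0.3404 - (2)·1.6334 - (-1)·-0.4090) / (11) = 0.2693;  z ← (1−ω)·2.4149 + ω·0.2693 = -0.3744
  w: GS value = (5 - (2)·0.3404 - (-2)·1.6334 - (2)·-0.3744) / (7) = 1.1907;  w ← (1−ω)·-0.4090 + ω·1.1907 = 1.6706

(0.3404, 1.6334, -0.3744, 1.6706)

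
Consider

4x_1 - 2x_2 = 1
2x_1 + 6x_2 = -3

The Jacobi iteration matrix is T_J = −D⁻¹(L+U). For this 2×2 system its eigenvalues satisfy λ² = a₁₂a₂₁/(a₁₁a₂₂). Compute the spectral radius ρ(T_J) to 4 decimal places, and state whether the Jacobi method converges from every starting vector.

a₁₂a₂₁/(a₁₁a₂₂) = (-2)·(2) / ((4)·(6)) = -0.166667
ρ = √|-0.166667| = √0.166667 = 0.4082
ρ < 1, so Jacobi converges

0.4082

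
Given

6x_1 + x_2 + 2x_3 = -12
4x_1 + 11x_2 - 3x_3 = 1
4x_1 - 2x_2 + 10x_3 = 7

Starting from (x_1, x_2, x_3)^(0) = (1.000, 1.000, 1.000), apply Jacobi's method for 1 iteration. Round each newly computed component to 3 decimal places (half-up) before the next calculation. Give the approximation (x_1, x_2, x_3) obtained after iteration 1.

(-2.500, 0.000, 0.500)

Iteration 1:
  x_1 = (-12 - (1)·1.000 - (2)·1.000) / (6) = -2.500
  x_2 = (1 - (4)·1.000 - (-3)·1.000) / (11) = 0.000
  x_3 = (7 - (4)·1.000 - (-2)·1.000) / (10) = 0.500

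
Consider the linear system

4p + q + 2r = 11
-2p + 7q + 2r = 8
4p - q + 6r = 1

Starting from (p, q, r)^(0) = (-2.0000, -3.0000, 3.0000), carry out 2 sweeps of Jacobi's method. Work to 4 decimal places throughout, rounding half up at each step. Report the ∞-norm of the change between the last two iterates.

Iteration 1:
  p = (11 - (1)·-3.0000 - (2)·3.0000) / (4) = 2.0000
  q = (8 - (-2)·-2.0000 - (2)·3.0000) / (7) = -0.2857
  r = (1 - (4)·-2.0000 - (-1)·-3.0000) / (6) = 1.0000
Iteration 2:
  p = (11 - (1)·-0.2857 - (2)·1.0000) / (4) = 2.3214
  q = (8 - (-2)·2.0000 - (2)·1.0000) / (7) = 1.4286
  r = (1 - (4)·2.0000 - (-1)·-0.2857) / (6) = -1.2143
Change: (0.3214, 1.7143, -2.2143) → max |·| = 2.2143

2.2143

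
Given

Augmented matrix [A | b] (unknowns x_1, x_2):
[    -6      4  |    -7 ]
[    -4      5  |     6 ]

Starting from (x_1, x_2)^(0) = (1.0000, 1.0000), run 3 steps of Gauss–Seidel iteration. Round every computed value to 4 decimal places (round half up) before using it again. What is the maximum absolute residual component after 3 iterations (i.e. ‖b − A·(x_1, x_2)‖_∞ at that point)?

1.8964

Iteration 1:
  x_1 = (-7 - (4)·1.0000) / (-6) = 1.8333
  x_2 = (6 - (-4)·1.8333) / (5) = 2.6666
Iteration 2:
  x_1 = (-7 - (4)·2.6666) / (-6) = 2.9444
  x_2 = (6 - (-4)·2.9444) / (5) = 3.5555
Iteration 3:
  x_1 = (-7 - (4)·3.5555) / (-6) = 3.5370
  x_2 = (6 - (-4)·3.5370) / (5) = 4.0296
Residual b − A·x = (-1.8964, 0.0000); ∞-norm = 1.8964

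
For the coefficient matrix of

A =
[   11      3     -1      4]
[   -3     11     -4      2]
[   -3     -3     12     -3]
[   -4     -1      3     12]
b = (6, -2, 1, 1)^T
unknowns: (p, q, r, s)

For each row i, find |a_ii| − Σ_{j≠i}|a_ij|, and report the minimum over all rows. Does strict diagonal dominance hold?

row 1: |11| − (3+1+4) = 3
row 2: |11| − (3+4+2) = 2
row 3: |12| − (3+3+3) = 3
row 4: |12| − (4+1+3) = 4
minimum over rows = 2 → strictly diagonally dominant (convergence guaranteed)

2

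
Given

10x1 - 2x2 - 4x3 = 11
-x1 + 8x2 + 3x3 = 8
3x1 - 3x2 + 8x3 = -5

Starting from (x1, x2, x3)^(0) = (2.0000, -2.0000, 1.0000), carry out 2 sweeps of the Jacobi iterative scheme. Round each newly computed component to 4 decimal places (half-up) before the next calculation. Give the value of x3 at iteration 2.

-0.7094

Iteration 1:
  x1 = (11 - (-2)·-2.0000 - (-4)·1.0000) / (10) = 1.1000
  x2 = (8 - (-1)·2.0000 - (3)·1.0000) / (8) = 0.8750
  x3 = (-5 - (3)·2.0000 - (-3)·-2.0000) / (8) = -2.1250
Iteration 2:
  x1 = (11 - (-2)·0.8750 - (-4)·-2.1250) / (10) = 0.4250
  x2 = (8 - (-1)·1.1000 - (3)·-2.1250) / (8) = 1.9344
  x3 = (-5 - (3)·1.1000 - (-3)·0.8750) / (8) = -0.7094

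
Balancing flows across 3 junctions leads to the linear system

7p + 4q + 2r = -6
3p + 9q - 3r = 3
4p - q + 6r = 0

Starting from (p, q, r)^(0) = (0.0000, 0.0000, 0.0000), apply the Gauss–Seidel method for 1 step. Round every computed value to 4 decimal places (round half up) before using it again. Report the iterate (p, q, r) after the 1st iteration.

Iteration 1:
  p = (-6 - (4)·0.0000 - (2)·0.0000) / (7) = -0.8571
  q = (3 - (3)·-0.8571 - (-3)·0.0000) / (9) = 0.6190
  r = (0 - (4)·-0.8571 - (-1)·0.6190) / (6) = 0.6746

(-0.8571, 0.6190, 0.6746)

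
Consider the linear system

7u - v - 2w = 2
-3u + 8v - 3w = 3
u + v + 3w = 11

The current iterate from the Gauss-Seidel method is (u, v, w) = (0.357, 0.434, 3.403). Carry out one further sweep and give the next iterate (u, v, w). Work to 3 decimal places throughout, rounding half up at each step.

One sweep:
  u = (2 - (-1)·0.434 - (-2)·3.403) / (7) = 1.320
  v = (3 - (-3)·1.320 - (-3)·3.403) / (8) = 2.146
  w = (11 - (1)·1.320 - (1)·2.146) / (3) = 2.511

(1.320, 2.146, 2.511)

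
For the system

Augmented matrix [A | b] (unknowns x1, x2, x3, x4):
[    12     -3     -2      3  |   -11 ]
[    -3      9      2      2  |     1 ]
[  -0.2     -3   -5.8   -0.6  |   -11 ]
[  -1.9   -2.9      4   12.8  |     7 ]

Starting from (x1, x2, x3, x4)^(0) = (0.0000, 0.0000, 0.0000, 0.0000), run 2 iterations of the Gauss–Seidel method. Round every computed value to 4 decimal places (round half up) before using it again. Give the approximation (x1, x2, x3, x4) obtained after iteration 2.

(-0.5603, -0.4671, 2.1851, -0.3250)

Iteration 1:
  x1 = (-11 - (-3)·0.0000 - (-2)·0.0000 - (3)·0.0000) / (12) = -0.9167
  x2 = (1 - (-3)·-0.9167 - (2)·0.0000 - (2)·0.0000) / (9) = -0.1945
  x3 = (-11 - (-0.2)·-0.9167 - (-3)·-0.1945 - (-0.6)·0.0000) / (-5.8) = 2.0288
  x4 = (7 - (-1.9)·-0.9167 - (-2.9)·-0.1945 - (4)·2.0288) / (12.8) = -0.2673
Iteration 2:
  x1 = (-11 - (-3)·-0.1945 - (-2)·2.0288 - (3)·-0.2673) / (12) = -0.5603
  x2 = (1 - (-3)·-0.5603 - (2)·2.0288 - (2)·-0.2673) / (9) = -0.4671
  x3 = (-11 - (-0.2)·-0.5603 - (-3)·-0.4671 - (-0.6)·-0.2673) / (-5.8) = 2.1851
  x4 = (7 - (-1.9)·-0.5603 - (-2.9)·-0.4671 - (4)·2.1851) / (12.8) = -0.3250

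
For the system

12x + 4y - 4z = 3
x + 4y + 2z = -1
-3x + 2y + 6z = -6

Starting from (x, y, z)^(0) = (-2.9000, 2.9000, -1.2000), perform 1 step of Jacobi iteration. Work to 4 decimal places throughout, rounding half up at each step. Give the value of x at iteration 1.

-1.1167

Iteration 1:
  x = (3 - (4)·2.9000 - (-4)·-1.2000) / (12) = -1.1167
  y = (-1 - (1)·-2.9000 - (2)·-1.2000) / (4) = 1.0750
  z = (-6 - (-3)·-2.9000 - (2)·2.9000) / (6) = -3.4167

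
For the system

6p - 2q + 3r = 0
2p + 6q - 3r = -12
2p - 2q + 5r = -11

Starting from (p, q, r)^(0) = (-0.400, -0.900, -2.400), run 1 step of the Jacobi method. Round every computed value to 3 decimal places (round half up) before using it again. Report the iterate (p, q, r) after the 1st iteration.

(0.900, -3.067, -2.400)

Iteration 1:
  p = (0 - (-2)·-0.900 - (3)·-2.400) / (6) = 0.900
  q = (-12 - (2)·-0.400 - (-3)·-2.400) / (6) = -3.067
  r = (-11 - (2)·-0.400 - (-2)·-0.900) / (5) = -2.400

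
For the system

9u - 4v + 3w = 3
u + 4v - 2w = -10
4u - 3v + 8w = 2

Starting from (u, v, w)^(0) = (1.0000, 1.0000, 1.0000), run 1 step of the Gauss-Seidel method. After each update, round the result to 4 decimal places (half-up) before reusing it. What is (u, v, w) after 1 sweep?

Iteration 1:
  u = (3 - (-4)·1.0000 - (3)·1.0000) / (9) = 0.4444
  v = (-10 - (1)·0.4444 - (-2)·1.0000) / (4) = -2.1111
  w = (2 - (4)·0.4444 - (-3)·-2.1111) / (8) = -0.7639

(0.4444, -2.1111, -0.7639)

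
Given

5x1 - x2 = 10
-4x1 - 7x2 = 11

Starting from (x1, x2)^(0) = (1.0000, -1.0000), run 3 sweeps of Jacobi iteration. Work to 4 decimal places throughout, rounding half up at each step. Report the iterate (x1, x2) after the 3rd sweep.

(1.4800, -2.4694)

Iteration 1:
  x1 = (10 - (-1)·-1.0000) / (5) = 1.8000
  x2 = (11 - (-4)·1.0000) / (-7) = -2.1429
Iteration 2:
  x1 = (10 - (-1)·-2.1429) / (5) = 1.5714
  x2 = (11 - (-4)·1.8000) / (-7) = -2.6000
Iteration 3:
  x1 = (10 - (-1)·-2.6000) / (5) = 1.4800
  x2 = (11 - (-4)·1.5714) / (-7) = -2.4694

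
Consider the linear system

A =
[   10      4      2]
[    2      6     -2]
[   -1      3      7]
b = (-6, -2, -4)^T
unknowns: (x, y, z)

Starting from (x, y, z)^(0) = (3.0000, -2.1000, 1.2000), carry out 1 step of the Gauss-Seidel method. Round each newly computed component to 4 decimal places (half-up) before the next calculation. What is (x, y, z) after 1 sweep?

(0.0000, 0.0667, -0.6000)

Iteration 1:
  x = (-6 - (4)·-2.1000 - (2)·1.2000) / (10) = 0.0000
  y = (-2 - (2)·0.0000 - (-2)·1.2000) / (6) = 0.0667
  z = (-4 - (-1)·0.0000 - (3)·0.0667) / (7) = -0.6000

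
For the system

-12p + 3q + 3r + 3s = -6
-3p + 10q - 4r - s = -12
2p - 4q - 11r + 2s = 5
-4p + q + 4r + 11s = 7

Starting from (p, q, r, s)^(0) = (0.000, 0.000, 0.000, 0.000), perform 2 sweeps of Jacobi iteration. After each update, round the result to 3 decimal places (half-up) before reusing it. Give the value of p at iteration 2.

Iteration 1:
  p = (-6 - (3)·0.000 - (3)·0.000 - (3)·0.000) / (-12) = 0.500
  q = (-12 - (-3)·0.000 - (-4)·0.000 - (-1)·0.000) / (10) = -1.200
  r = (5 - (2)·0.000 - (-4)·0.000 - (2)·0.000) / (-11) = -0.455
  s = (7 - (-4)·0.000 - (1)·0.000 - (4)·0.000) / (11) = 0.636
Iteration 2:
  p = (-6 - (3)·-1.200 - (3)·-0.455 - (3)·0.636) / (-12) = 0.245
  q = (-12 - (-3)·0.500 - (-4)·-0.455 - (-1)·0.636) / (10) = -1.168
  r = (5 - (2)·0.500 - (-4)·-1.200 - (2)·0.636) / (-11) = 0.188
  s = (7 - (-4)·0.500 - (1)·-1.200 - (4)·-0.455) / (11) = 1.093

0.245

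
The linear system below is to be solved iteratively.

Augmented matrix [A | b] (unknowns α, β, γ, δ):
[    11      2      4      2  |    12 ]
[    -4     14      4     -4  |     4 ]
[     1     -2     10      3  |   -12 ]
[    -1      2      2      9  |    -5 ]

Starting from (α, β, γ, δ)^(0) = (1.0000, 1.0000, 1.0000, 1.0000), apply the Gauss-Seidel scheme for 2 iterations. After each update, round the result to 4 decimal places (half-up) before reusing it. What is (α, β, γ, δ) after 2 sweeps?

Iteration 1:
  α = (12 - (2)·1.0000 - (4)·1.0000 - (2)·1.0000) / (11) = 0.3636
  β = (4 - (-4)·0.3636 - (4)·1.0000 - (-4)·1.0000) / (14) = 0.3896
  γ = (-12 - (1)·0.3636 - (-2)·0.3896 - (3)·1.0000) / (10) = -1.4584
  δ = (-5 - (-1)·0.3636 - (2)·0.3896 - (2)·-1.4584) / (9) = -0.2776
Iteration 2:
  α = (12 - (2)·0.3896 - (4)·-1.4584 - (2)·-0.2776) / (11) = 1.6009
  β = (4 - (-4)·1.6009 - (4)·-1.4584 - (-4)·-0.2776) / (14) = 1.0805
  γ = (-12 - (1)·1.6009 - (-2)·1.0805 - (3)·-0.2776) / (10) = -1.0607
  δ = (-5 - (-1)·1.6009 - (2)·1.0805 - (2)·-1.0607) / (9) = -0.3821

(1.6009, 1.0805, -1.0607, -0.3821)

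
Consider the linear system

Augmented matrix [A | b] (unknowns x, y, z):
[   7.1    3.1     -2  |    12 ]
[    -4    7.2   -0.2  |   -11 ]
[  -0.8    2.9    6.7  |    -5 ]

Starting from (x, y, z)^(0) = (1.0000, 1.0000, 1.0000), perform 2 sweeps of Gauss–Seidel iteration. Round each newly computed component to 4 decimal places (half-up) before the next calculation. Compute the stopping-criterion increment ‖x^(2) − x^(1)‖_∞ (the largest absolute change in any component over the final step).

0.3578

Iteration 1:
  x = (12 - (3.1)·1.0000 - (-2)·1.0000) / (7.1) = 1.5352
  y = (-11 - (-4)·1.5352 - (-0.2)·1.0000) / (7.2) = -0.6471
  z = (-5 - (-0.8)·1.5352 - (2.9)·-0.6471) / (6.7) = -0.2829
Iteration 2:
  x = (12 - (3.1)·-0.6471 - (-2)·-0.2829) / (7.1) = 1.8930
  y = (-11 - (-4)·1.8930 - (-0.2)·-0.2829) / (7.2) = -0.4840
  z = (-5 - (-0.8)·1.8930 - (2.9)·-0.4840) / (6.7) = -0.3107
Change: (0.3578, 0.1631, -0.0278) → max |·| = 0.3578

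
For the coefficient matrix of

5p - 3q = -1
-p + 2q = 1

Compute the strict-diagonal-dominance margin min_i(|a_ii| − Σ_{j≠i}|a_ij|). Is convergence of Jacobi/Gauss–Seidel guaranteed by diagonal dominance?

1

row 1: |5| − (3) = 2
row 2: |2| − (1) = 1
minimum over rows = 1 → strictly diagonally dominant (convergence guaranteed)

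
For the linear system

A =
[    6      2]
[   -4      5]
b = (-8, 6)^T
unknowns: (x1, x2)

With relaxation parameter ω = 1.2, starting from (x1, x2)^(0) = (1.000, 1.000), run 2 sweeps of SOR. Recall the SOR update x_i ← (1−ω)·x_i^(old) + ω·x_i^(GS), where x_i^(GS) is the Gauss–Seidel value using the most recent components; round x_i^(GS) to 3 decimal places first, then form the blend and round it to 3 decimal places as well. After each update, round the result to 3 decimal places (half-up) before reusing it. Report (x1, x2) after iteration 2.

(-0.812, 0.834)

Iteration 1:
  x1: GS value = (-8 - (2)·1.000) / (6) = -1.667;  x1 ← (1−ω)·1.000 + ω·-1.667 = -2.200
  x2: GS value = (6 - (-4)·-2.200) / (5) = -0.560;  x2 ← (1−ω)·1.000 + ω·-0.560 = -0.872
Iteration 2:
  x1: GS value = (-8 - (2)·-0.872) / (6) = -1.043;  x1 ← (1−ω)·-2.200 + ω·-1.043 = -0.812
  x2: GS value = (6 - (-4)·-0.812) / (5) = 0.550;  x2 ← (1−ω)·-0.872 + ω·0.550 = 0.834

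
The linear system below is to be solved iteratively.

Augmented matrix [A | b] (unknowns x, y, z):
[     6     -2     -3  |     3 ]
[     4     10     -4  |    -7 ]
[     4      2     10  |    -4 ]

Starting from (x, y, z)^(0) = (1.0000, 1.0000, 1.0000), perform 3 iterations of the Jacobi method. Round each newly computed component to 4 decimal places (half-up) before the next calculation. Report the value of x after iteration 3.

Iteration 1:
  x = (3 - (-2)·1.0000 - (-3)·1.0000) / (6) = 1.3333
  y = (-7 - (4)·1.0000 - (-4)·1.0000) / (10) = -0.7000
  z = (-4 - (4)·1.0000 - (2)·1.0000) / (10) = -1.0000
Iteration 2:
  x = (3 - (-2)·-0.7000 - (-3)·-1.0000) / (6) = -0.2333
  y = (-7 - (4)·1.3333 - (-4)·-1.0000) / (10) = -1.6333
  z = (-4 - (4)·1.3333 - (2)·-0.7000) / (10) = -0.7933
Iteration 3:
  x = (3 - (-2)·-1.6333 - (-3)·-0.7933) / (6) = -0.4411
  y = (-7 - (4)·-0.2333 - (-4)·-0.7933) / (10) = -0.9240
  z = (-4 - (4)·-0.2333 - (2)·-1.6333) / (10) = 0.0200

-0.4411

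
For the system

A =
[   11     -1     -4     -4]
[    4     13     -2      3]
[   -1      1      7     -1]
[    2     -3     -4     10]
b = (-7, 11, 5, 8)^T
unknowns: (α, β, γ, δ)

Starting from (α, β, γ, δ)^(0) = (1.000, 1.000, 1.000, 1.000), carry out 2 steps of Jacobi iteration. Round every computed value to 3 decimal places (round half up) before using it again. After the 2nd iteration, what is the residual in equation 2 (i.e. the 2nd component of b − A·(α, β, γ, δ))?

Iteration 1:
  α = (-7 - (-1)·1.000 - (-4)·1.000 - (-4)·1.000) / (11) = 0.182
  β = (11 - (4)·1.000 - (-2)·1.000 - (3)·1.000) / (13) = 0.462
  γ = (5 - (-1)·1.000 - (1)·1.000 - (-1)·1.000) / (7) = 0.857
  δ = (8 - (2)·1.000 - (-3)·1.000 - (-4)·1.000) / (10) = 1.300
Iteration 2:
  α = (-7 - (-1)·0.462 - (-4)·0.857 - (-4)·1.300) / (11) = 0.190
  β = (11 - (4)·0.182 - (-2)·0.857 - (3)·1.300) / (13) = 0.622
  γ = (5 - (-1)·0.182 - (1)·0.462 - (-1)·1.300) / (7) = 0.860
  δ = (8 - (2)·0.182 - (-3)·0.462 - (-4)·0.857) / (10) = 1.245
Residual b − A·x = (-0.048, 0.139, -0.207, 0.476)

0.139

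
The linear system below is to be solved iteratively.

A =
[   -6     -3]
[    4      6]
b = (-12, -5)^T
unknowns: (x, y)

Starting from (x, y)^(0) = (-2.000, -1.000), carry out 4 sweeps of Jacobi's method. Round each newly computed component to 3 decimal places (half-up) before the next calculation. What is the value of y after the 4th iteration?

-3.000

Iteration 1:
  x = (-12 - (-3)·-1.000) / (-6) = 2.500
  y = (-5 - (4)·-2.000) / (6) = 0.500
Iteration 2:
  x = (-12 - (-3)·0.500) / (-6) = 1.750
  y = (-5 - (4)·2.500) / (6) = -2.500
Iteration 3:
  x = (-12 - (-3)·-2.500) / (-6) = 3.250
  y = (-5 - (4)·1.750) / (6) = -2.000
Iteration 4:
  x = (-12 - (-3)·-2.000) / (-6) = 3.000
  y = (-5 - (4)·3.250) / (6) = -3.000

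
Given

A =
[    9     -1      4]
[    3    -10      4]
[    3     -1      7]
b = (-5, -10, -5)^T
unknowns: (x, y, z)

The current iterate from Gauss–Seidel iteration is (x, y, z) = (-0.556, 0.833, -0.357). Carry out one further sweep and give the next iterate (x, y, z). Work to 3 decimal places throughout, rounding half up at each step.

(-0.304, 0.766, -0.475)

One sweep:
  x = (-5 - (-1)·0.833 - (4)·-0.357) / (9) = -0.304
  y = (-10 - (3)·-0.304 - (4)·-0.357) / (-10) = 0.766
  z = (-5 - (3)·-0.304 - (-1)·0.766) / (7) = -0.475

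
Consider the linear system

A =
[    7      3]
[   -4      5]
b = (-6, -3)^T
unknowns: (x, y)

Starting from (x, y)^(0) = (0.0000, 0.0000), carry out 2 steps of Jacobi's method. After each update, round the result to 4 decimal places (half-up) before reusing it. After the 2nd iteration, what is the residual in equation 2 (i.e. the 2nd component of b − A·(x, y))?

Iteration 1:
  x = (-6 - (3)·0.0000) / (7) = -0.8571
  y = (-3 - (-4)·0.0000) / (5) = -0.6000
Iteration 2:
  x = (-6 - (3)·-0.6000) / (7) = -0.6000
  y = (-3 - (-4)·-0.8571) / (5) = -1.2857
Residual b − A·x = (2.0571, 1.0285)

1.0285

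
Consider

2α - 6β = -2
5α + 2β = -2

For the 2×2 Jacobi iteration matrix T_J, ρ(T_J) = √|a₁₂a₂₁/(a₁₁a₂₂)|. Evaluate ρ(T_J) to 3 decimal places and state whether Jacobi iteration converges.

a₁₂a₂₁/(a₁₁a₂₂) = (-6)·(5) / ((2)·(2)) = -7.500000
ρ = √|-7.500000| = √7.500000 = 2.739
ρ > 1, so Jacobi diverges

2.739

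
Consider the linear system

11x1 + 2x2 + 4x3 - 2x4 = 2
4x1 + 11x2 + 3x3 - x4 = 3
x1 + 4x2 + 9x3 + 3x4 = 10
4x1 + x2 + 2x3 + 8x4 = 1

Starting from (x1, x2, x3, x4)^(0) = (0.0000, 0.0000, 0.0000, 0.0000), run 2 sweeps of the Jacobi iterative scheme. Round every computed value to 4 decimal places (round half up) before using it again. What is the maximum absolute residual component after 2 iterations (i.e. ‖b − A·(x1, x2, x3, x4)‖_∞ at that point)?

3.0705

Iteration 1:
  x1 = (2 - (2)·0.0000 - (4)·0.0000 - (-2)·0.0000) / (11) = 0.1818
  x2 = (3 - (4)·0.0000 - (3)·0.0000 - (-1)·0.0000) / (11) = 0.2727
  x3 = (10 - (1)·0.0000 - (4)·0.0000 - (3)·0.0000) / (9) = 1.1111
  x4 = (1 - (4)·0.0000 - (1)·0.0000 - (2)·0.0000) / (8) = 0.1250
Iteration 2:
  x1 = (2 - (2)·0.2727 - (4)·1.1111 - (-2)·0.1250) / (11) = -0.2491
  x2 = (3 - (4)·0.1818 - (3)·1.1111 - (-1)·0.1250) / (11) = -0.0850
  x3 = (10 - (1)·0.1818 - (4)·0.2727 - (3)·0.1250) / (9) = 0.9280
  x4 = (1 - (4)·0.1818 - (1)·0.2727 - (2)·1.1111) / (8) = -0.2778
Residual b − A·x = (0.6425, 1.8696, 3.0705, 2.4478); ∞-norm = 3.0705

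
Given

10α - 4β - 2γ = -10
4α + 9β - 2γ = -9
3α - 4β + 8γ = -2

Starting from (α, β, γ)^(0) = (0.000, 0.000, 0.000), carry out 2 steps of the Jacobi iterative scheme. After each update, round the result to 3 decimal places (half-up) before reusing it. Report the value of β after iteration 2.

Iteration 1:
  α = (-10 - (-4)·0.000 - (-2)·0.000) / (10) = -1.000
  β = (-9 - (4)·0.000 - (-2)·0.000) / (9) = -1.000
  γ = (-2 - (3)·0.000 - (-4)·0.000) / (8) = -0.250
Iteration 2:
  α = (-10 - (-4)·-1.000 - (-2)·-0.250) / (10) = -1.450
  β = (-9 - (4)·-1.000 - (-2)·-0.250) / (9) = -0.611
  γ = (-2 - (3)·-1.000 - (-4)·-1.000) / (8) = -0.375

-0.611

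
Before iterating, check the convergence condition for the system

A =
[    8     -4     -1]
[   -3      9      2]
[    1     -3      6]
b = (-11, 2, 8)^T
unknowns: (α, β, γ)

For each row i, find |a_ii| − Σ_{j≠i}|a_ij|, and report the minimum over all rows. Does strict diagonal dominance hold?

2

row 1: |8| − (4+1) = 3
row 2: |9| − (3+2) = 4
row 3: |6| − (1+3) = 2
minimum over rows = 2 → strictly diagonally dominant (convergence guaranteed)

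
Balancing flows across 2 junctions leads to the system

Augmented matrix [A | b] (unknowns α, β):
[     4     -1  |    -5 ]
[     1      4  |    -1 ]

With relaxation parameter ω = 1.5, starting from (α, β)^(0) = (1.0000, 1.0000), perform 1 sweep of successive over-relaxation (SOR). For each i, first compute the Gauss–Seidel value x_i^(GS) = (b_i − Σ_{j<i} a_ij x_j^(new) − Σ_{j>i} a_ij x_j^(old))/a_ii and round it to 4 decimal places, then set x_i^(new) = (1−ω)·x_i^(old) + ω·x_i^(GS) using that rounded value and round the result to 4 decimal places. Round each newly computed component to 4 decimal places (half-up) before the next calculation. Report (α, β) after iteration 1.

(-2.0000, -0.1250)

Iteration 1:
  α: GS value = (-5 - (-1)·1.0000) / (4) = -1.0000;  α ← (1−ω)·1.0000 + ω·-1.0000 = -2.0000
  β: GS value = (-1 - (1)·-2.0000) / (4) = 0.2500;  β ← (1−ω)·1.0000 + ω·0.2500 = -0.1250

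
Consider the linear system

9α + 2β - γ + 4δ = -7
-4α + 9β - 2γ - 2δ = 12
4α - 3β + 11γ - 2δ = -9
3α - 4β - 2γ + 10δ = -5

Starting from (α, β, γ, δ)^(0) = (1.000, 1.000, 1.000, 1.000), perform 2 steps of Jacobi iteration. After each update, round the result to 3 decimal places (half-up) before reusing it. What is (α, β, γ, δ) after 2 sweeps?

(-1.263, 0.535, 0.236, 0.643)

Iteration 1:
  α = (-7 - (2)·1.000 - (-1)·1.000 - (4)·1.000) / (9) = -1.333
  β = (12 - (-4)·1.000 - (-2)·1.000 - (-2)·1.000) / (9) = 2.222
  γ = (-9 - (4)·1.000 - (-3)·1.000 - (-2)·1.000) / (11) = -0.727
  δ = (-5 - (3)·1.000 - (-4)·1.000 - (-2)·1.000) / (10) = -0.200
Iteration 2:
  α = (-7 - (2)·2.222 - (-1)·-0.727 - (4)·-0.200) / (9) = -1.263
  β = (12 - (-4)·-1.333 - (-2)·-0.727 - (-2)·-0.200) / (9) = 0.535
  γ = (-9 - (4)·-1.333 - (-3)·2.222 - (-2)·-0.200) / (11) = 0.236
  δ = (-5 - (3)·-1.333 - (-4)·2.222 - (-2)·-0.727) / (10) = 0.643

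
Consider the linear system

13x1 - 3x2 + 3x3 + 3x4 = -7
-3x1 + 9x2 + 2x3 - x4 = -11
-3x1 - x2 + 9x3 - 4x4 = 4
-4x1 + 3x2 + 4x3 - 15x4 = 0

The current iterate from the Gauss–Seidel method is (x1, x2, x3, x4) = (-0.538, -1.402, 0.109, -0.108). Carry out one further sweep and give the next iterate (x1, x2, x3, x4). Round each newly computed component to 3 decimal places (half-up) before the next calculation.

One sweep:
  x1 = (-7 - (-3)·-1.402 - (3)·0.109 - (3)·-0.108) / (13) = -0.862
  x2 = (-11 - (-3)·-0.862 - (2)·0.109 - (-1)·-0.108) / (9) = -1.546
  x3 = (4 - (-3)·-0.862 - (-1)·-1.546 - (-4)·-0.108) / (9) = -0.063
  x4 = (0 - (-4)·-0.862 - (3)·-1.546 - (4)·-0.063) / (-15) = -0.096

(-0.862, -1.546, -0.063, -0.096)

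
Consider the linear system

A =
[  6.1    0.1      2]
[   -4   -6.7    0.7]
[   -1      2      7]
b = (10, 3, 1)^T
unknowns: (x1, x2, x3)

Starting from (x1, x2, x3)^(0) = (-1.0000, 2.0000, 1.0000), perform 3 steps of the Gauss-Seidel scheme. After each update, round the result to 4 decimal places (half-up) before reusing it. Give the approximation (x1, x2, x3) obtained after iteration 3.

Iteration 1:
  x1 = (10 - (0.1)·2.0000 - (2)·1.0000) / (6.1) = 1.2787
  x2 = (3 - (-4)·1.2787 - (0.7)·1.0000) / (-6.7) = -1.1067
  x3 = (1 - (-1)·1.2787 - (2)·-1.1067) / (7) = 0.6417
Iteration 2:
  x1 = (10 - (0.1)·-1.1067 - (2)·0.6417) / (6.1) = 1.4471
  x2 = (3 - (-4)·1.4471 - (0.7)·0.6417) / (-6.7) = -1.2447
  x3 = (1 - (-1)·1.4471 - (2)·-1.2447) / (7) = 0.7052
Iteration 3:
  x1 = (10 - (0.1)·-1.2447 - (2)·0.7052) / (6.1) = 1.4285
  x2 = (3 - (-4)·1.4285 - (0.7)·0.7052) / (-6.7) = -1.2269
  x3 = (1 - (-1)·1.4285 - (2)·-1.2269) / (7) = 0.6975

(1.4285, -1.2269, 0.6975)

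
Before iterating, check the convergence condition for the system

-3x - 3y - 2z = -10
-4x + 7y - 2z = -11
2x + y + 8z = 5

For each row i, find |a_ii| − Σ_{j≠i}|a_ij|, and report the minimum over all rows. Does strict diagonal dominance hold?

row 1: |-3| − (3+2) = -2
row 2: |7| − (4+2) = 1
row 3: |8| − (2+1) = 5
minimum over rows = -2 → not strictly diagonally dominant

-2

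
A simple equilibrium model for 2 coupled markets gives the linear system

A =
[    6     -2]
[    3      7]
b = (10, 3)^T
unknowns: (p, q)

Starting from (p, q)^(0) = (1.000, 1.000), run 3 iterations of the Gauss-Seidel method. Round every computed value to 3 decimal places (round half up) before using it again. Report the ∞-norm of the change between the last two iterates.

0.068

Iteration 1:
  p = (10 - (-2)·1.000) / (6) = 2.000
  q = (3 - (3)·2.000) / (7) = -0.429
Iteration 2:
  p = (10 - (-2)·-0.429) / (6) = 1.524
  q = (3 - (3)·1.524) / (7) = -0.225
Iteration 3:
  p = (10 - (-2)·-0.225) / (6) = 1.592
  q = (3 - (3)·1.592) / (7) = -0.254
Change: (0.068, -0.029) → max |·| = 0.068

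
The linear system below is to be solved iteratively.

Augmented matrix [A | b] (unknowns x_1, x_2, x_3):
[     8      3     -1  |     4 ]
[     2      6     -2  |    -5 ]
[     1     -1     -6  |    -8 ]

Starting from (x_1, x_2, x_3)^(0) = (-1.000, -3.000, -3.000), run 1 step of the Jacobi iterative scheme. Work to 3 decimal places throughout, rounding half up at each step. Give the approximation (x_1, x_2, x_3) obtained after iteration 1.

Iteration 1:
  x_1 = (4 - (3)·-3.000 - (-1)·-3.000) / (8) = 1.250
  x_2 = (-5 - (2)·-1.000 - (-2)·-3.000) / (6) = -1.500
  x_3 = (-8 - (1)·-1.000 - (-1)·-3.000) / (-6) = 1.667

(1.250, -1.500, 1.667)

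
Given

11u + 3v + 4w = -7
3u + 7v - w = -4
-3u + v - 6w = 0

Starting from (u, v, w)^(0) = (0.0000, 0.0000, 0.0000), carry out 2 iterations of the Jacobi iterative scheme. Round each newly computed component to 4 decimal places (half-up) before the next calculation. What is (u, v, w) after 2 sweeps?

(-0.4805, -0.2987, 0.2230)

Iteration 1:
  u = (-7 - (3)·0.0000 - (4)·0.0000) / (11) = -0.6364
  v = (-4 - (3)·0.0000 - (-1)·0.0000) / (7) = -0.5714
  w = (0 - (-3)·0.0000 - (1)·0.0000) / (-6) = 0.0000
Iteration 2:
  u = (-7 - (3)·-0.5714 - (4)·0.0000) / (11) = -0.4805
  v = (-4 - (3)·-0.6364 - (-1)·0.0000) / (7) = -0.2987
  w = (0 - (-3)·-0.6364 - (1)·-0.5714) / (-6) = 0.2230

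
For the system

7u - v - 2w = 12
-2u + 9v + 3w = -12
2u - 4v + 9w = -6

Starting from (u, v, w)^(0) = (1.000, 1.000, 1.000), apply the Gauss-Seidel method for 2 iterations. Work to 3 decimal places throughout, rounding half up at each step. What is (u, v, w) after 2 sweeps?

Iteration 1:
  u = (12 - (-1)·1.000 - (-2)·1.000) / (7) = 2.143
  v = (-12 - (-2)·2.143 - (3)·1.000) / (9) = -1.190
  w = (-6 - (2)·2.143 - (-4)·-1.190) / (9) = -1.672
Iteration 2:
  u = (12 - (-1)·-1.190 - (-2)·-1.672) / (7) = 1.067
  v = (-12 - (-2)·1.067 - (3)·-1.672) / (9) = -0.539
  w = (-6 - (2)·1.067 - (-4)·-0.539) / (9) = -1.143

(1.067, -0.539, -1.143)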